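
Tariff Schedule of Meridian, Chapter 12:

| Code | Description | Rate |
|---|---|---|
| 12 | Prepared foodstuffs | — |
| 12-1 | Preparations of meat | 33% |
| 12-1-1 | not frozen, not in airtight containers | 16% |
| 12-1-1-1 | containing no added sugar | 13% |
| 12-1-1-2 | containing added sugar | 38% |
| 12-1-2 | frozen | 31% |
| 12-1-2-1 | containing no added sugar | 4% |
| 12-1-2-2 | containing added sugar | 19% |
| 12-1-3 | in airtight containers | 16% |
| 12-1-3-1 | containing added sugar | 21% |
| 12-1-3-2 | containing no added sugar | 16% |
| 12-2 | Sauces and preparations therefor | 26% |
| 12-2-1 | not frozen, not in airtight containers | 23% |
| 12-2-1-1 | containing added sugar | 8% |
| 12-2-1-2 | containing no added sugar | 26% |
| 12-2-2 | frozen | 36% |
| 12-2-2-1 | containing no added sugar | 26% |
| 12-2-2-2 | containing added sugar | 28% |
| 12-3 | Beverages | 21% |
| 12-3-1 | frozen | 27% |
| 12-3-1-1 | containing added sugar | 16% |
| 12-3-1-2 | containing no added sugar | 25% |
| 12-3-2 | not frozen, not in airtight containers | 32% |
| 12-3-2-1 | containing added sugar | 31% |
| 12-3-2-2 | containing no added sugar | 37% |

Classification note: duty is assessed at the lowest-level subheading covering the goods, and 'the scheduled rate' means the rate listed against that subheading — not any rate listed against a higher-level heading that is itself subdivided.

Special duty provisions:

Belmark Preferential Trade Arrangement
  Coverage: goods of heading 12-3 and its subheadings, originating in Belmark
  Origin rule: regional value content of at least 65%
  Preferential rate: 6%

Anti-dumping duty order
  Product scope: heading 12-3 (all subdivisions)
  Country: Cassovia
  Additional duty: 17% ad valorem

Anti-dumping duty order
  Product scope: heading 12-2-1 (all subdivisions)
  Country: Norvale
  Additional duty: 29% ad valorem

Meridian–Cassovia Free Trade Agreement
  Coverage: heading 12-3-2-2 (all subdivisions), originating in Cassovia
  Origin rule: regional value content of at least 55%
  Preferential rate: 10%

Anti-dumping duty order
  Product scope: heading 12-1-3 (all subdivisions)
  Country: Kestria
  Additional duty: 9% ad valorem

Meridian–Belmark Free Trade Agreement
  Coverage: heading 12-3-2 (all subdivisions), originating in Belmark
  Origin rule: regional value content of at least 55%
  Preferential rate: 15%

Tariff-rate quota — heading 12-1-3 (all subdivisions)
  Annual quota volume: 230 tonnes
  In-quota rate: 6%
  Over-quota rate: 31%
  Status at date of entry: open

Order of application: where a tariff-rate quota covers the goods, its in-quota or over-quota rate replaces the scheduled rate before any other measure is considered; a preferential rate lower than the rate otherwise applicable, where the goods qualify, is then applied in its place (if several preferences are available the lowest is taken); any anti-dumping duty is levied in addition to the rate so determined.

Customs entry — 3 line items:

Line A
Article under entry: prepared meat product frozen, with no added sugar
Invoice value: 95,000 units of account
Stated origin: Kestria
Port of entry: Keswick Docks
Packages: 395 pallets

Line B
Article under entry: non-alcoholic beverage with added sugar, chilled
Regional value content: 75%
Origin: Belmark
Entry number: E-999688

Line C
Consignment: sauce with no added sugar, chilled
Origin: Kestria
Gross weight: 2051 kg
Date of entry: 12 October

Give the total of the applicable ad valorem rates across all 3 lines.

36%

Line A: prepared meat product → 12-1; frozen → 12-1-2; with no added sugar → 12-1-2-1. Scheduled 4%. No special measure applies. → 4%.
Line B: non-alcoholic beverage → 12-3; chilled → 12-3-2; with added sugar → 12-3-2-1. Scheduled 31%. Belmark agreement on 12-3: RVC ≥ 65% → 6% available; Belmark agreement on 12-3-2: RVC ≥ 55% → 15% available; preferential 6%. → 6%.
Line C: sauce → 12-2; chilled → 12-2-1; with no added sugar → 12-2-1-2. Scheduled 26%. No special measure applies. → 26%.
Sum: 4% + 6% + 26% = 36%.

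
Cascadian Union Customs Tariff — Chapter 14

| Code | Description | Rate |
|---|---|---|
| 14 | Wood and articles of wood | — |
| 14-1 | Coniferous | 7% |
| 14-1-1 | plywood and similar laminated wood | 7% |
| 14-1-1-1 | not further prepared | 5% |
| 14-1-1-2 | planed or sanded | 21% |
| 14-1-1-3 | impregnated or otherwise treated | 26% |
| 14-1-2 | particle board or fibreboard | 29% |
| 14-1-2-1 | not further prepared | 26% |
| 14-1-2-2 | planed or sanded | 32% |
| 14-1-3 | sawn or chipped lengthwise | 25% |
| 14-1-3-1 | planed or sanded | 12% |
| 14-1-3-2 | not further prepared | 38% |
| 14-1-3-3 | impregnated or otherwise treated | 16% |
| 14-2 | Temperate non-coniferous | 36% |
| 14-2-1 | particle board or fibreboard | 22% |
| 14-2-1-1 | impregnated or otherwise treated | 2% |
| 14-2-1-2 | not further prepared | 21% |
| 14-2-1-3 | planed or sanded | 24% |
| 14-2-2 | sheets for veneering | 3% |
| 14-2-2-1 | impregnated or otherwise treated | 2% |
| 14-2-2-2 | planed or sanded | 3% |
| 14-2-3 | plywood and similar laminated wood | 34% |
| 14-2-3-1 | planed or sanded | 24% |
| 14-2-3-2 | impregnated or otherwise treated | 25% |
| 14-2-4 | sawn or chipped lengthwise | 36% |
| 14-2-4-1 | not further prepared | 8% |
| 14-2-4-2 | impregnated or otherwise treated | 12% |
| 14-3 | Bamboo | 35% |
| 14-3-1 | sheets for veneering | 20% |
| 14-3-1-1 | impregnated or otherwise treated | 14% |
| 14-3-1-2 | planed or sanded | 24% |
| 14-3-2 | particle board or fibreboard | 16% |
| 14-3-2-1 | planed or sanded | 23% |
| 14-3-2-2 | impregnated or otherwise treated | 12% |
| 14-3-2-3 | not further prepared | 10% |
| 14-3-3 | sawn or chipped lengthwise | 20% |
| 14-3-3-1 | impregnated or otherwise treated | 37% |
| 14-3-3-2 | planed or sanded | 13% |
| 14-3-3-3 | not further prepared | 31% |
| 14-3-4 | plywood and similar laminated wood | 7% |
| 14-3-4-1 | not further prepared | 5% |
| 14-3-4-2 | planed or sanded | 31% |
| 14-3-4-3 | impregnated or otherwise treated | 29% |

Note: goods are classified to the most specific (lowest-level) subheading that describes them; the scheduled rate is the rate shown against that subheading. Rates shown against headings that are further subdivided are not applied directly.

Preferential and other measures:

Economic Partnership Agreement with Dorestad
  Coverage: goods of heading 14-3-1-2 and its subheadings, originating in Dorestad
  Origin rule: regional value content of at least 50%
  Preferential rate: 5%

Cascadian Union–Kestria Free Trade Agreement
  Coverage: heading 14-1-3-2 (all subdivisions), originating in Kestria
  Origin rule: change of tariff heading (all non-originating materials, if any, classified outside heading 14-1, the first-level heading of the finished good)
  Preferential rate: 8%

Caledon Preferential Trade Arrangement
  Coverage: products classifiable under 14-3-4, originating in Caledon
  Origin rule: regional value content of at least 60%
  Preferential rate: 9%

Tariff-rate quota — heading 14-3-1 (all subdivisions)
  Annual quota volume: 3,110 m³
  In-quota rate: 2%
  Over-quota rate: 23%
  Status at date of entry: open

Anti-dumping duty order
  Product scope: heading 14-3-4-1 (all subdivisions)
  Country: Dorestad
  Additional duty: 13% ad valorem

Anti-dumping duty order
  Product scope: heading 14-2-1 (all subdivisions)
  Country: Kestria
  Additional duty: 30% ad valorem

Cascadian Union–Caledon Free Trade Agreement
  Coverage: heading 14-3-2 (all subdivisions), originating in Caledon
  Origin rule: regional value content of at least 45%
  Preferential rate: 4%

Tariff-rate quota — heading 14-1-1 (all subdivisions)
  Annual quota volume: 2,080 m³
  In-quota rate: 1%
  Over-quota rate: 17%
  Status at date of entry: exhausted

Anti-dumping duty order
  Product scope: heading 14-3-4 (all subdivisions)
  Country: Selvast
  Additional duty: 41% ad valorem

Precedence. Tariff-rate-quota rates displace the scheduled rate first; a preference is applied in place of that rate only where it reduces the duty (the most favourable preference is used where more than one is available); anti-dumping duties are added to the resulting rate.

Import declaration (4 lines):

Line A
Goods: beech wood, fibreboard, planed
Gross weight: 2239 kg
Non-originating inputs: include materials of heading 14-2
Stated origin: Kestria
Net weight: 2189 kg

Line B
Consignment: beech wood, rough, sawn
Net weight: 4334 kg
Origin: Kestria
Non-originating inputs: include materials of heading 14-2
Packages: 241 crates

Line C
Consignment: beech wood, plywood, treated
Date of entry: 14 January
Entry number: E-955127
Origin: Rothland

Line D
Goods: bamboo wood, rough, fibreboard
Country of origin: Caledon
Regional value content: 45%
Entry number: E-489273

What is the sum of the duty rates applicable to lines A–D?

91%

Line A: beech → 14-2; fibreboard → 14-2-1; planed → 14-2-1-3. Scheduled 24%. Kestria agreement on 14-1-3-2: 14-2-1-3 not covered; anti-dumping (Kestria, 14-2-1): +30%; total 24% + 30% = 54%. → 54%.
Line B: beech → 14-2; sawn → 14-2-4; rough → 14-2-4-1. Scheduled 8%. Kestria agreement on 14-1-3-2: 14-2-4-1 not covered. → 8%.
Line C: beech → 14-2; plywood → 14-2-3; treated → 14-2-3-2. Scheduled 25%. No special measure applies. → 25%.
Line D: bamboo → 14-3; fibreboard → 14-3-2; rough → 14-3-2-3. Scheduled 10%. Caledon agreement on 14-3-4: 14-3-2-3 not covered; Caledon agreement on 14-3-2: RVC ≥ 45% → 4% available; preferential 4%. → 4%.
Sum: 54% + 8% + 25% + 4% = 91%.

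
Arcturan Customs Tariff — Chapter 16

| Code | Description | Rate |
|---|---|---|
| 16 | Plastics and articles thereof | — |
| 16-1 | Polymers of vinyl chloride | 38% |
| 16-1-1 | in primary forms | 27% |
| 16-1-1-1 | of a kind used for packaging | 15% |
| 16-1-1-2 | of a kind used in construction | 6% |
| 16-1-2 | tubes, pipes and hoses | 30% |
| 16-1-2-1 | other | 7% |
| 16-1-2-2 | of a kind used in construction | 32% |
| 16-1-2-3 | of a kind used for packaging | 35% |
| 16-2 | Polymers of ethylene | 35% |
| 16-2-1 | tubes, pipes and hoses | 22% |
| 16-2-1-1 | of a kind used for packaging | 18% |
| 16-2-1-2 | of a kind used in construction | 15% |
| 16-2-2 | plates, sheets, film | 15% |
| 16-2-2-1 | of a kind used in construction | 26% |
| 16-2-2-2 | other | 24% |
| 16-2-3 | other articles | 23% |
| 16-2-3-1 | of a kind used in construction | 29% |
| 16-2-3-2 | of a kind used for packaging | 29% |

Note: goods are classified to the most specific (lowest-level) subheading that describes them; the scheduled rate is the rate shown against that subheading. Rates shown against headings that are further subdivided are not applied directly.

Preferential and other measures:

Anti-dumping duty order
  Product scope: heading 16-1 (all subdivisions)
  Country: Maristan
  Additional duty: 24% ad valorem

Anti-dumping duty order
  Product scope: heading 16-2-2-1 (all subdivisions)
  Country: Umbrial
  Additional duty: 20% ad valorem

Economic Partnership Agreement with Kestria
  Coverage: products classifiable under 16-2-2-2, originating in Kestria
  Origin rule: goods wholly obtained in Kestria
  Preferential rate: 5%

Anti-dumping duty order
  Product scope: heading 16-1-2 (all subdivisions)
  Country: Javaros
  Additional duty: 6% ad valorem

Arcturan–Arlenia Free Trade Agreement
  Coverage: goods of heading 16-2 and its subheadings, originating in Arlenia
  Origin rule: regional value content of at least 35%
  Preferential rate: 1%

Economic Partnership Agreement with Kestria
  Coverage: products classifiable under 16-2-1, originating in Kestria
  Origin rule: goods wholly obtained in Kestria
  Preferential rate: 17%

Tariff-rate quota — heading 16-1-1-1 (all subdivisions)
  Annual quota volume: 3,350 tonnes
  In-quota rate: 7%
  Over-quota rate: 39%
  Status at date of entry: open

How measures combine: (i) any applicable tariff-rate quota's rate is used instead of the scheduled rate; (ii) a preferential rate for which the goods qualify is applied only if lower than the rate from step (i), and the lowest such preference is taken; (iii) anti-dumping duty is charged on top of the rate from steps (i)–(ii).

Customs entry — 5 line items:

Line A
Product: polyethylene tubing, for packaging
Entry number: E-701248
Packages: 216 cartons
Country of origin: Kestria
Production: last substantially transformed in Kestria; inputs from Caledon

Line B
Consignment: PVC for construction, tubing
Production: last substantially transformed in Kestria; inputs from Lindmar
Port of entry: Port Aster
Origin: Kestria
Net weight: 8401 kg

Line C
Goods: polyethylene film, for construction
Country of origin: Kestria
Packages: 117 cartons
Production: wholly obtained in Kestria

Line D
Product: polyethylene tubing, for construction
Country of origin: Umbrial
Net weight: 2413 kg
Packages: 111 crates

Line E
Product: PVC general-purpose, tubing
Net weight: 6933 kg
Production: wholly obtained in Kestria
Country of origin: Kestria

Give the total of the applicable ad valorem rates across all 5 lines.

Line A: polyethylene → 16-2; tubing → 16-2-1; for packaging → 16-2-1-1. Scheduled 18%. Kestria agreement on 16-2-2-2: 16-2-1-1 not covered; Kestria agreement on 16-2-1: not wholly obtained. → 18%.
Line B: PVC → 16-1; tubing → 16-1-2; for construction → 16-1-2-2. Scheduled 32%. Kestria agreement on 16-2-2-2: 16-1-2-2 not covered; Kestria agreement on 16-2-1: 16-1-2-2 not covered. → 32%.
Line C: polyethylene → 16-2; film → 16-2-2; for construction → 16-2-2-1. Scheduled 26%. Kestria agreement on 16-2-2-2: 16-2-2-1 not covered; Kestria agreement on 16-2-1: 16-2-2-1 not covered. → 26%.
Line D: polyethylene → 16-2; tubing → 16-2-1; for construction → 16-2-1-2. Scheduled 15%. No special measure applies. → 15%.
Line E: PVC → 16-1; tubing → 16-1-2; general-purpose → 16-1-2-1. Scheduled 7%. Kestria agreement on 16-2-2-2: 16-1-2-1 not covered; Kestria agreement on 16-2-1: 16-1-2-1 not covered. → 7%.
Sum: 18% + 32% + 26% + 15% + 7% = 98%.

98%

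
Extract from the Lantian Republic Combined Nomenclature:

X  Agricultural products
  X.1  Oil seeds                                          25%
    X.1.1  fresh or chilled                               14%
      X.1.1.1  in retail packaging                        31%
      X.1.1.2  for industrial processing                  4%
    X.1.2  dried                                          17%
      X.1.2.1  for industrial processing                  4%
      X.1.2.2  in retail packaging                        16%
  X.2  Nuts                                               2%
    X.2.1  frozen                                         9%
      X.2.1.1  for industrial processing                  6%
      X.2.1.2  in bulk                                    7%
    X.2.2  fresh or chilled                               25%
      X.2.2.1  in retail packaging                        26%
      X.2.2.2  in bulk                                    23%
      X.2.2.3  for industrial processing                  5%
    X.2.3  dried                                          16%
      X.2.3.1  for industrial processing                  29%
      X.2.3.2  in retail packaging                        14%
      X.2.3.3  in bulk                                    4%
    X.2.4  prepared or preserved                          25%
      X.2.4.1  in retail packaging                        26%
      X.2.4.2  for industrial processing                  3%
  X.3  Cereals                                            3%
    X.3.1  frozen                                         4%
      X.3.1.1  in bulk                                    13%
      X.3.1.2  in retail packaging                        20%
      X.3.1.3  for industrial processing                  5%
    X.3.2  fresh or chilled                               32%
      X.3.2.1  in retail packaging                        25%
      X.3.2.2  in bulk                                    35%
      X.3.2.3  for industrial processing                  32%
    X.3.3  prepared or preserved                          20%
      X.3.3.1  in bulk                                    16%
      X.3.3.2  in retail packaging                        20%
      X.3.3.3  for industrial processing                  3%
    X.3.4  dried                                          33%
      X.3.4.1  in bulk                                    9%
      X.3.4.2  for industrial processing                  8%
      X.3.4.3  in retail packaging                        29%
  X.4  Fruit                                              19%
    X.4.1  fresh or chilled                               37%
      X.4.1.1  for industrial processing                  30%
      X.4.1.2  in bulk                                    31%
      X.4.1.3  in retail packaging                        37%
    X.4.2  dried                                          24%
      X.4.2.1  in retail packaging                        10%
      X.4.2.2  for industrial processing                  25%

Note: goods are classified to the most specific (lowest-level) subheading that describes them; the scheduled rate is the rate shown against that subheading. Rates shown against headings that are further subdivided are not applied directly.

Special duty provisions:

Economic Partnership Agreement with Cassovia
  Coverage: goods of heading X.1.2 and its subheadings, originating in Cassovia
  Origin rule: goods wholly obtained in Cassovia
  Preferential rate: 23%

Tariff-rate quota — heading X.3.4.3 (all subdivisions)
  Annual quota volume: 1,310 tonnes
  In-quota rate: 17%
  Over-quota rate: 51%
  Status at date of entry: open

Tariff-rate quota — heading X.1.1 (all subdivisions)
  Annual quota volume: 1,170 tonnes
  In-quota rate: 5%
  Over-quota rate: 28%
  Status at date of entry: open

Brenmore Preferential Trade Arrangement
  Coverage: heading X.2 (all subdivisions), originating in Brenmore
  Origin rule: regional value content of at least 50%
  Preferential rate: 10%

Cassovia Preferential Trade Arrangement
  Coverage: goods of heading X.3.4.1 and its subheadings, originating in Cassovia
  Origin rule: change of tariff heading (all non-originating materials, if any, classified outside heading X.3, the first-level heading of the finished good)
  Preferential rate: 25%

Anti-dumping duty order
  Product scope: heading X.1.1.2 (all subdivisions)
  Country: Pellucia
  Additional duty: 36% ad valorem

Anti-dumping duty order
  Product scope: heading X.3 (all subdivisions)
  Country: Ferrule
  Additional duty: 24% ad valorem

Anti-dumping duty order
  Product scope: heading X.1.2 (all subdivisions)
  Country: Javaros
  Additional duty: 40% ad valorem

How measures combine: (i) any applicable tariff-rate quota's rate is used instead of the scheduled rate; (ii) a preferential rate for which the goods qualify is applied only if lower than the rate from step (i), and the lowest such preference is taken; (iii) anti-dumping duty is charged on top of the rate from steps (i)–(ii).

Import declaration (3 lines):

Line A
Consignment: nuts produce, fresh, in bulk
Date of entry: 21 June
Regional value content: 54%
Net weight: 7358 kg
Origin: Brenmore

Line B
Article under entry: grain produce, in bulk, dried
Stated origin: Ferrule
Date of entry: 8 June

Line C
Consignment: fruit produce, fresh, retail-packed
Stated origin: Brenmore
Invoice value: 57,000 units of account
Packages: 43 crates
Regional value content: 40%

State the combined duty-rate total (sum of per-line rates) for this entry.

80%

Line A: nuts → X.2; fresh → X.2.2; in bulk → X.2.2.2. Scheduled 23%. Brenmore agreement on X.2: RVC ≥ 50% → 10% available; preferential 10%. → 10%.
Line B: grain → X.3; dried → X.3.4; in bulk → X.3.4.1. Scheduled 9%. anti-dumping (Ferrule, X.3): +24%; total 9% + 24% = 33%. → 33%.
Line C: fruit → X.4; fresh → X.4.1; retail-packed → X.4.1.3. Scheduled 37%. Brenmore agreement on X.2: X.4.1.3 not covered. → 37%.
Sum: 10% + 33% + 37% = 80%.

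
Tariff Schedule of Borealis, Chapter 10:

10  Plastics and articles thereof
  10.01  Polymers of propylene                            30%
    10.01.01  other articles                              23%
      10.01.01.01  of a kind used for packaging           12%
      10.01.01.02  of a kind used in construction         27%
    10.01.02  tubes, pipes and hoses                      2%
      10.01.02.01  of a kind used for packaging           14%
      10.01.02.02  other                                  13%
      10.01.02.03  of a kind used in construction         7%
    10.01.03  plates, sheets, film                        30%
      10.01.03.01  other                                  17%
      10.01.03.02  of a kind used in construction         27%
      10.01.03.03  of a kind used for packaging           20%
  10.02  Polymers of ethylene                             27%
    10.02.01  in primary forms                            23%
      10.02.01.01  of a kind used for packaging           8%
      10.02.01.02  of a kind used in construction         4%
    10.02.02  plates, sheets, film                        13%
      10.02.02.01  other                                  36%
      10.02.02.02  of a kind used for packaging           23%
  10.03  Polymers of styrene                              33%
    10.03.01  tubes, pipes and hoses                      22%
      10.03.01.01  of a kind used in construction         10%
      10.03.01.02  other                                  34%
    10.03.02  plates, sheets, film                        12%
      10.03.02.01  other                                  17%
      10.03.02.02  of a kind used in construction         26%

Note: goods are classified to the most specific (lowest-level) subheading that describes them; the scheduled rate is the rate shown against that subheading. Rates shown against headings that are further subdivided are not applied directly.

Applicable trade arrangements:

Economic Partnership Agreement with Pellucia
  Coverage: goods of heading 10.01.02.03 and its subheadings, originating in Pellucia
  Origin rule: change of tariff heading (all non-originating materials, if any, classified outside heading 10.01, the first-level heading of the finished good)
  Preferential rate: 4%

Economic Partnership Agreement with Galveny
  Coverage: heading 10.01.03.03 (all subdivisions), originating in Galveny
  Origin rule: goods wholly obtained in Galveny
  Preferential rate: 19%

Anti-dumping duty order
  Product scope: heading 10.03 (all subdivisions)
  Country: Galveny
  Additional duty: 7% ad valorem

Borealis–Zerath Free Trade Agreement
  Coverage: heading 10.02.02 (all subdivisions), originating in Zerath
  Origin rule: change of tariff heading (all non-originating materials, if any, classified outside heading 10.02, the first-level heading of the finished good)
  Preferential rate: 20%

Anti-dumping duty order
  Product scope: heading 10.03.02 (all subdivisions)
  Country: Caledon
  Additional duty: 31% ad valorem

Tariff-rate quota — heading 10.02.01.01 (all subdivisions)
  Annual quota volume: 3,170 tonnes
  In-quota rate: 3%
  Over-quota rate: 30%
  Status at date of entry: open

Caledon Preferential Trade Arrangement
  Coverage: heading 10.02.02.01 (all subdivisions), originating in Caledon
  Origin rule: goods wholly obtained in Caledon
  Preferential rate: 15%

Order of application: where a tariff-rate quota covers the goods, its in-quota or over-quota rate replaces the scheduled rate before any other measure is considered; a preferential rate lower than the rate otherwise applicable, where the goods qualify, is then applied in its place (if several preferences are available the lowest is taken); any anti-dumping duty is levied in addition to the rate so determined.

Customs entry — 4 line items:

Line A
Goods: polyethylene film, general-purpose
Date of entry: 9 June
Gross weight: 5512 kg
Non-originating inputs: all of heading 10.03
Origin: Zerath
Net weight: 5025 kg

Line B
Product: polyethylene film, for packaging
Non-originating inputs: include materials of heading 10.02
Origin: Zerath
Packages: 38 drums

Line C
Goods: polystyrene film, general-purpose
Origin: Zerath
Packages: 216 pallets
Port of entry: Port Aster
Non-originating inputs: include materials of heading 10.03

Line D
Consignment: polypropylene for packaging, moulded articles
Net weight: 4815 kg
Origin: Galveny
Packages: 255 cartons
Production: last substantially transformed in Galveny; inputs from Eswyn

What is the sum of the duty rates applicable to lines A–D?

Line A: polyethylene → 10.02; film → 10.02.02; general-purpose → 10.02.02.01. Scheduled 36%. Zerath agreement on 10.02.02: CTH met → 20% available; preferential 20%. → 20%.
Line B: polyethylene → 10.02; film → 10.02.02; for packaging → 10.02.02.02. Scheduled 23%. Zerath agreement on 10.02.02: CTH not met. → 23%.
Line C: polystyrene → 10.03; film → 10.03.02; general-purpose → 10.03.02.01. Scheduled 17%. Zerath agreement on 10.02.02: 10.03.02.01 not covered. → 17%.
Line D: polypropylene → 10.01; moulded articles → 10.01.01; for packaging → 10.01.01.01. Scheduled 12%. Galveny agreement on 10.01.03.03: 10.01.01.01 not covered. → 12%.
Sum: 20% + 23% + 17% + 12% = 72%.

72%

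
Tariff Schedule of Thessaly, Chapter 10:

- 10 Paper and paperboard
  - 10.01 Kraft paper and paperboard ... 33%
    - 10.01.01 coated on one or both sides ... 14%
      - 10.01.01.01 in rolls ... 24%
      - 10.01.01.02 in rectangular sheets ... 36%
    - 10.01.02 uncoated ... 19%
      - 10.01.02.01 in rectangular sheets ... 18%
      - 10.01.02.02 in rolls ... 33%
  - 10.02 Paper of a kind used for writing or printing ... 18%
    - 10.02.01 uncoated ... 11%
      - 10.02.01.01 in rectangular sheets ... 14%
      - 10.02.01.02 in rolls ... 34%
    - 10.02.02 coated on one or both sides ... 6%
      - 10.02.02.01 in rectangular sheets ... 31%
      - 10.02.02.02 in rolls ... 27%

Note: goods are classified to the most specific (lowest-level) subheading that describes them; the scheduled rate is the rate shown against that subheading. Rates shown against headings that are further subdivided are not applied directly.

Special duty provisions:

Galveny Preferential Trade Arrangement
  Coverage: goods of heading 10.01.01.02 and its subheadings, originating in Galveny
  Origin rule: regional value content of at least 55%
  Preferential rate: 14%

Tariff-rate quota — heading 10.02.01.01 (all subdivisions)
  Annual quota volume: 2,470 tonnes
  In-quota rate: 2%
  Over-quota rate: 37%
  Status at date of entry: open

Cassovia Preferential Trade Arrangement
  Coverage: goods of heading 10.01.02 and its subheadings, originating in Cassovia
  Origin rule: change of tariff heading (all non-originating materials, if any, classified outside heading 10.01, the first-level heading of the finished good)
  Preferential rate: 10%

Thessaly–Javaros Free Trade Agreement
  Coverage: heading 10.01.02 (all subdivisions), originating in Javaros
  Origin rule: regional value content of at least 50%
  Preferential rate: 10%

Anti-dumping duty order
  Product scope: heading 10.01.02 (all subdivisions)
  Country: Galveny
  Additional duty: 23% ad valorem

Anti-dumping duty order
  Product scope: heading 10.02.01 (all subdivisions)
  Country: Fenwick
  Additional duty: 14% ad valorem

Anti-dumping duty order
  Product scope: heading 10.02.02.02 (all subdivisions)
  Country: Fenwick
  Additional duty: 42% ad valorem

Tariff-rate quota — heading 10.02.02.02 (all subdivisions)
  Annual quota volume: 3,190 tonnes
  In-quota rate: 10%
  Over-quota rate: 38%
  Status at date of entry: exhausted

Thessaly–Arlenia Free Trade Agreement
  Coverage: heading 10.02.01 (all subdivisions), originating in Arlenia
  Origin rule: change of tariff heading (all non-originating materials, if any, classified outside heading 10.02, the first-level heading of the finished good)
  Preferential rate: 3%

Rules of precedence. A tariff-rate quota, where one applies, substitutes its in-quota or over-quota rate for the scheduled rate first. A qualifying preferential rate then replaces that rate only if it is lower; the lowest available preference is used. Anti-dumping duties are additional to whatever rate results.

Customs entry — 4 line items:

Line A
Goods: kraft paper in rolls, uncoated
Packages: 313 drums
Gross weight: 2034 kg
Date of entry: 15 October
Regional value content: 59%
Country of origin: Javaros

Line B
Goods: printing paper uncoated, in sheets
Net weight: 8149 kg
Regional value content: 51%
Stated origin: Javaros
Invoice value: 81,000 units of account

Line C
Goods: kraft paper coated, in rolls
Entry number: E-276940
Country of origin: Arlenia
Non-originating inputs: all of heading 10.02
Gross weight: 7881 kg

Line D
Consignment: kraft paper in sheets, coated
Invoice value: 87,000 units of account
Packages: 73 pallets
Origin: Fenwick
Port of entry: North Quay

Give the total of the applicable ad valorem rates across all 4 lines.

72%

Line A: kraft paper → 10.01; uncoated → 10.01.02; in rolls → 10.01.02.02. Scheduled 33%. Javaros agreement on 10.01.02: RVC ≥ 50% → 10% available; preferential 10%. → 10%.
Line B: printing paper → 10.02; uncoated → 10.02.01; in sheets → 10.02.01.01. Scheduled 14%. quota on 10.02.01.01 open → in-quota 2%; Javaros agreement on 10.01.02: 10.02.01.01 not covered. → 2%.
Line C: kraft paper → 10.01; coated → 10.01.01; in rolls → 10.01.01.01. Scheduled 24%. Arlenia agreement on 10.02.01: 10.01.01.01 not covered. → 24%.
Line D: kraft paper → 10.01; coated → 10.01.01; in sheets → 10.01.01.02. Scheduled 36%. No special measure applies. → 36%.
Sum: 10% + 2% + 24% + 36% = 72%.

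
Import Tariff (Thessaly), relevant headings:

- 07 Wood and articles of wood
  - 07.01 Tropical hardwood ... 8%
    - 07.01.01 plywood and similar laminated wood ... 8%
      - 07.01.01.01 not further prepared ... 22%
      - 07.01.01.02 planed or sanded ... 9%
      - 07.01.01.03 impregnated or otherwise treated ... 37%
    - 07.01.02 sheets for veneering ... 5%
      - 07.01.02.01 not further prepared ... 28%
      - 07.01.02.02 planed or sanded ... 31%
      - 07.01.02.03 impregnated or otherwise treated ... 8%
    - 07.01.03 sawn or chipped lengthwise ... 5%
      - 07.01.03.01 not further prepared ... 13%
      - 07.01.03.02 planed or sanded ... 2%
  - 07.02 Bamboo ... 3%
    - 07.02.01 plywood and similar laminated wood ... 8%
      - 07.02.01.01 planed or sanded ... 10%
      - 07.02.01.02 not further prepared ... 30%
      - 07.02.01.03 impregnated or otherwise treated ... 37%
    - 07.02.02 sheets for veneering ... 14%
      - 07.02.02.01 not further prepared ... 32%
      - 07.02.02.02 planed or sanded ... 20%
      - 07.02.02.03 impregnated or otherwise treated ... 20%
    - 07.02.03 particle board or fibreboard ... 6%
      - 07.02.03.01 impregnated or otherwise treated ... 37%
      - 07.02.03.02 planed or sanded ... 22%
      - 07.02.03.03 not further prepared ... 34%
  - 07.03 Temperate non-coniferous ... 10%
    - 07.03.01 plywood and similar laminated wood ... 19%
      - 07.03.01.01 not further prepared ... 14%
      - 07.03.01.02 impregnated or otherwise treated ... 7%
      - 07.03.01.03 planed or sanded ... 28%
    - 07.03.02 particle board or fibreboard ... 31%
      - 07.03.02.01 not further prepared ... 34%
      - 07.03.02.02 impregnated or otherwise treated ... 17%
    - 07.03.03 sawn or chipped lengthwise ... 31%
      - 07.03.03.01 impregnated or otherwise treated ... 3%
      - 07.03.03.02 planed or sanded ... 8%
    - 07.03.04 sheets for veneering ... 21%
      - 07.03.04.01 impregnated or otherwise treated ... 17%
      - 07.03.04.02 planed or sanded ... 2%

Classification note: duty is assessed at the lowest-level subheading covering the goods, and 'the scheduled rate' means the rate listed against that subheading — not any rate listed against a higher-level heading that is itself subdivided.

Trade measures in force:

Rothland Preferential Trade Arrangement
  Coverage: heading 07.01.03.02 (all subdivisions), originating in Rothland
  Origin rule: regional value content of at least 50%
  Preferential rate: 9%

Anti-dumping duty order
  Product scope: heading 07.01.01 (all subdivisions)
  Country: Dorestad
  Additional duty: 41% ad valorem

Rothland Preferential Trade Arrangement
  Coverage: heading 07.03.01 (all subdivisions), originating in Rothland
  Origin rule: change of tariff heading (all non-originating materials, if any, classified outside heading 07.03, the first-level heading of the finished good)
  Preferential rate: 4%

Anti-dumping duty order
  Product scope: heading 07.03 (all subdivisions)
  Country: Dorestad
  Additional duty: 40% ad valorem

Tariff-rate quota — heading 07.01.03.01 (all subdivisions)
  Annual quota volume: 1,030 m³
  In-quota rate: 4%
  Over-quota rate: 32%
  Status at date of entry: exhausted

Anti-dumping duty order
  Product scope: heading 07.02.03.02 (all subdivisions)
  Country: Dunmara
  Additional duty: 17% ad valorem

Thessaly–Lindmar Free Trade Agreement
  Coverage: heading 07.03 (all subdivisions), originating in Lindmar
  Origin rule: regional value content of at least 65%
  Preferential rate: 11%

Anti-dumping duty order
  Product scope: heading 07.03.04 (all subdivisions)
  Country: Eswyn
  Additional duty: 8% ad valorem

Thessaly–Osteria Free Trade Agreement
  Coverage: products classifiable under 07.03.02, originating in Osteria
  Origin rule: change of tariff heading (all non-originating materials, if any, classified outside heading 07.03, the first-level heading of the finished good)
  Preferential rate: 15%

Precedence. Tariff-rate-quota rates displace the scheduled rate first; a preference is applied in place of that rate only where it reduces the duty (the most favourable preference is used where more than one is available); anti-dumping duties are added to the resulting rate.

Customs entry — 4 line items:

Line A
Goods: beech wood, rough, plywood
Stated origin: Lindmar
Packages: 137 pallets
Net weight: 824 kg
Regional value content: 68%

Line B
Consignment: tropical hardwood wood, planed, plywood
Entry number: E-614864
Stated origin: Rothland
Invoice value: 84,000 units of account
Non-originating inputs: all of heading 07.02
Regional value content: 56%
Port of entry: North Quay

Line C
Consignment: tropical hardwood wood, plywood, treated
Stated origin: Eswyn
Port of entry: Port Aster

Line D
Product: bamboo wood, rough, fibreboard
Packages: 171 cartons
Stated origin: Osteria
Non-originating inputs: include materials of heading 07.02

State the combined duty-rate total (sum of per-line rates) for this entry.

Line A: beech → 07.03; plywood → 07.03.01; rough → 07.03.01.01. Scheduled 14%. Lindmar agreement on 07.03: RVC ≥ 65% → 11% available; preferential 11%. → 11%.
Line B: tropical hardwood → 07.01; plywood → 07.01.01; planed → 07.01.01.02. Scheduled 9%. Rothland agreement on 07.01.03.02: 07.01.01.02 not covered; Rothland agreement on 07.03.01: 07.01.01.02 not covered. → 9%.
Line C: tropical hardwood → 07.01; plywood → 07.01.01; treated → 07.01.01.03. Scheduled 37%. No special measure applies. → 37%.
Line D: bamboo → 07.02; fibreboard → 07.02.03; rough → 07.02.03.03. Scheduled 34%. Osteria agreement on 07.03.02: 07.02.03.03 not covered. → 34%.
Sum: 11% + 9% + 37% + 34% = 91%.

91%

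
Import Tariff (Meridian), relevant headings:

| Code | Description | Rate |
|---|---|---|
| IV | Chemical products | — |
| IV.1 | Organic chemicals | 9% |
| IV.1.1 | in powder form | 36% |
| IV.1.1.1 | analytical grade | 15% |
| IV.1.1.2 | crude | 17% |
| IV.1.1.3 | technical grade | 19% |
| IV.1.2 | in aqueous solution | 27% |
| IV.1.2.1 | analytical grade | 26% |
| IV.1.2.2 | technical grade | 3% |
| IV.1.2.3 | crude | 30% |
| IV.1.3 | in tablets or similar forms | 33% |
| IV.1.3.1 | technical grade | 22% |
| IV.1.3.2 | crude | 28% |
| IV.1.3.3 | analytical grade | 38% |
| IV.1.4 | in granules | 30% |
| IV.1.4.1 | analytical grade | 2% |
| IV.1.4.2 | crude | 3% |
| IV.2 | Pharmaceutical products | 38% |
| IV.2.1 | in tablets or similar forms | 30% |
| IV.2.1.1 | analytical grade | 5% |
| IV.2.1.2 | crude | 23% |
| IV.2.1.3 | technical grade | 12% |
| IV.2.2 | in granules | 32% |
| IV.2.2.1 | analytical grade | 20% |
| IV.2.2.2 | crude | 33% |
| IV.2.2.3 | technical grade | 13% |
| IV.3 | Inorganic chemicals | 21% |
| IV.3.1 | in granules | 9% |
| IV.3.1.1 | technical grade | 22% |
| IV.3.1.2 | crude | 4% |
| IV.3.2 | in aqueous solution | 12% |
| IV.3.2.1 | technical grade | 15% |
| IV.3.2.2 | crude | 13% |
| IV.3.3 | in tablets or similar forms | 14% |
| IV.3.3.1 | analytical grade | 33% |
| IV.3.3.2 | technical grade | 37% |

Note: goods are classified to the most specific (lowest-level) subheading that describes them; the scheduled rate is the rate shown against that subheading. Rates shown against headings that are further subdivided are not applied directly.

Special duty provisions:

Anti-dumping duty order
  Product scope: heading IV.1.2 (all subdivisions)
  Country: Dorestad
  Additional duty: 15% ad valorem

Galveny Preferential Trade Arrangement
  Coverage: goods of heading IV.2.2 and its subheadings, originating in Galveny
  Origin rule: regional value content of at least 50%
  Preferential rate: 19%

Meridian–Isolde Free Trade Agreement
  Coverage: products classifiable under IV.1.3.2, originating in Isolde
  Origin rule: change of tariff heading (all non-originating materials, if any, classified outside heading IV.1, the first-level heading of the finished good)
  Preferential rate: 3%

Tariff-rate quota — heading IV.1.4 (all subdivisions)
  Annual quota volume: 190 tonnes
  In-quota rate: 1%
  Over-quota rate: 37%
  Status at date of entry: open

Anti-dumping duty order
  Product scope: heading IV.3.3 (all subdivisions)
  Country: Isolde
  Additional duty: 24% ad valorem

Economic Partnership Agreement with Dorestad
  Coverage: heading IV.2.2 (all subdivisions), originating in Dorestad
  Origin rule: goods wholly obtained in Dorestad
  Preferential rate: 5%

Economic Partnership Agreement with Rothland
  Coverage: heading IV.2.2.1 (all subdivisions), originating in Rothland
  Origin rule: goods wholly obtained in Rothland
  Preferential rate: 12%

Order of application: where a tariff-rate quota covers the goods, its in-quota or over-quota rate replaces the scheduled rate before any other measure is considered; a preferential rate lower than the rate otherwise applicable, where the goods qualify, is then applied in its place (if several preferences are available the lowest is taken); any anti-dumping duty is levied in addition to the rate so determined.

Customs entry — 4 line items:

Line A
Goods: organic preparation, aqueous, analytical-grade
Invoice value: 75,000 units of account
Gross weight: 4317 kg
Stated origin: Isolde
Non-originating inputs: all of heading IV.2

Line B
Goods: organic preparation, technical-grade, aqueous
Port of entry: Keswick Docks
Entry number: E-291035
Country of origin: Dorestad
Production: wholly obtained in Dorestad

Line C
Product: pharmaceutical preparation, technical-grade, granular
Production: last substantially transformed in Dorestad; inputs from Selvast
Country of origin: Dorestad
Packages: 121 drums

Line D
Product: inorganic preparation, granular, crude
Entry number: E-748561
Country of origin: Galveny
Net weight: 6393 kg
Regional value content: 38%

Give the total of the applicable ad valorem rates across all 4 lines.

Line A: organic → IV.1; aqueous → IV.1.2; analytical-grade → IV.1.2.1. Scheduled 26%. Isolde agreement on IV.1.3.2: IV.1.2.1 not covered. → 26%.
Line B: organic → IV.1; aqueous → IV.1.2; technical-grade → IV.1.2.2. Scheduled 3%. Dorestad agreement on IV.2.2: IV.1.2.2 not covered; anti-dumping (Dorestad, IV.1.2): +15%; total 3% + 15% = 18%. → 18%.
Line C: pharmaceutical → IV.2; granular → IV.2.2; technical-grade → IV.2.2.3. Scheduled 13%. Dorestad agreement on IV.2.2: not wholly obtained. → 13%.
Line D: inorganic → IV.3; granular → IV.3.1; crude → IV.3.1.2. Scheduled 4%. Galveny agreement on IV.2.2: IV.3.1.2 not covered. → 4%.
Sum: 26% + 18% + 13% + 4% = 61%.

61%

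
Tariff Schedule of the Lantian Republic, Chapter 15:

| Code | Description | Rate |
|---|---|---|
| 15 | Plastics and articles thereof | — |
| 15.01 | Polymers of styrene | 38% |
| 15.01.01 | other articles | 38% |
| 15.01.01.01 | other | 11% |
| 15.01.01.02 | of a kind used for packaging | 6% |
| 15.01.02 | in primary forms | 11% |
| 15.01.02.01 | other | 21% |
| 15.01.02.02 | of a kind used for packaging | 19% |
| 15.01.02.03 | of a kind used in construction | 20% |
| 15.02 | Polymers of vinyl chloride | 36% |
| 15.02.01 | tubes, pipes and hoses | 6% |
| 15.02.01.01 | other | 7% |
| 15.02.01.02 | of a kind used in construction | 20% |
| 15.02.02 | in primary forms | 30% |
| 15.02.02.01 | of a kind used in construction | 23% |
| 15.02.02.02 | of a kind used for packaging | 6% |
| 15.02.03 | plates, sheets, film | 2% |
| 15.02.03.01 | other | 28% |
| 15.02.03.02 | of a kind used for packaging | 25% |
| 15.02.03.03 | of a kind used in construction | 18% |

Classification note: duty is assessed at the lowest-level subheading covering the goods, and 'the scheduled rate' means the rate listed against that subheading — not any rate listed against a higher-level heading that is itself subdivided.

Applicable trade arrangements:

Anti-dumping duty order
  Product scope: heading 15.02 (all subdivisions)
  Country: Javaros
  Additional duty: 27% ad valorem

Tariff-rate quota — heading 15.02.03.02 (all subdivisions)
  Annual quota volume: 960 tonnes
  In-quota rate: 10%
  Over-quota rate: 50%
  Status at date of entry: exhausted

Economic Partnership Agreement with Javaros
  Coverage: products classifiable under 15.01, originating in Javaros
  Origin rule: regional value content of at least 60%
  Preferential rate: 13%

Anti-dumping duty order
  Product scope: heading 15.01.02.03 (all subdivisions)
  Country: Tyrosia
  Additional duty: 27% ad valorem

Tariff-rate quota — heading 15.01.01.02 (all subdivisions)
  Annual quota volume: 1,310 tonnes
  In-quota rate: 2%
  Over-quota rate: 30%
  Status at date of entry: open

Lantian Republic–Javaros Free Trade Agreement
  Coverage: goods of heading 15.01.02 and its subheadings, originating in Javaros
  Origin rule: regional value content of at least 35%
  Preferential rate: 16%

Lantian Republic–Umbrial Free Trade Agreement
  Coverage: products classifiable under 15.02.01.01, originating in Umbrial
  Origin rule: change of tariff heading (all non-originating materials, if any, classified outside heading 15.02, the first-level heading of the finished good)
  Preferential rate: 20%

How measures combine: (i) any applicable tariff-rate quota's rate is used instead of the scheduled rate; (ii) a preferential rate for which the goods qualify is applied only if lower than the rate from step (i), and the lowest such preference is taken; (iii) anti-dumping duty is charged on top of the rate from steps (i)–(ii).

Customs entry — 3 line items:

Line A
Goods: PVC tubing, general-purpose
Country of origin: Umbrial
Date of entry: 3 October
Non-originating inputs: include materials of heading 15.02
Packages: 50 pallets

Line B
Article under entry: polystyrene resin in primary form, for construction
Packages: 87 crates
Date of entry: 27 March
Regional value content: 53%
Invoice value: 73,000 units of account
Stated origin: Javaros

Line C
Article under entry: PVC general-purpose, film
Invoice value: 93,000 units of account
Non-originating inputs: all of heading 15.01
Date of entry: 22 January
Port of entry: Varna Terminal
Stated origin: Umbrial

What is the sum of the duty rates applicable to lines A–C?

51%

Line A: PVC → 15.02; tubing → 15.02.01; general-purpose → 15.02.01.01. Scheduled 7%. Umbrial agreement on 15.02.01.01: CTH not met. → 7%.
Line B: polystyrene → 15.01; resin in primary form → 15.01.02; for construction → 15.01.02.03. Scheduled 20%. Javaros agreement on 15.01: RVC < 60%; Javaros agreement on 15.01.02: RVC ≥ 35% → 16% available; preferential 16%. → 16%.
Line C: PVC → 15.02; film → 15.02.03; general-purpose → 15.02.03.01. Scheduled 28%. Umbrial agreement on 15.02.01.01: 15.02.03.01 not covered. → 28%.
Sum: 7% + 16% + 28% = 51%.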